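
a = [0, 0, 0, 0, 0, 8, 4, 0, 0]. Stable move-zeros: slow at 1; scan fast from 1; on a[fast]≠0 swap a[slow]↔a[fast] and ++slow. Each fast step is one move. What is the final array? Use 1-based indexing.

[8, 4, 0, 0, 0, 0, 0, 0, 0]

(s=1,f=1) a[fast]=0 → fast++
(s=1,f=2) a[fast]=0 → fast++
(s=1,f=3) a[fast]=0 → fast++
(s=1,f=4) a[fast]=0 → fast++
(s=1,f=5) a[fast]=0 → fast++
(s=1,f=6) a[fast]=8≠0 swap→a[1]=8 → slow++,fast++
(s=2,f=7) a[fast]=4≠0 swap→a[2]=4 → slow++,fast++
(s=3,f=8) a[fast]=0 → fast++
(s=3,f=9) a[fast]=0 → fast++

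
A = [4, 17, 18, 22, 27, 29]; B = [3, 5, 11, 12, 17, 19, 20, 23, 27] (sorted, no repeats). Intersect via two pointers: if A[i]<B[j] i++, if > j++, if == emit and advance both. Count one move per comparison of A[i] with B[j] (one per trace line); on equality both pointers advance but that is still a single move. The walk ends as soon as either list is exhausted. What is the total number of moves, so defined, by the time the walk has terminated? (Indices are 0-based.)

12 moves

[i=0,j=0] 4>3 → j++
[i=0,j=1] 4<5 → i++
[i=1,j=1] 17>5 → j++
[i=1,j=2] 17>11 → j++
[i=1,j=3] 17>12 → j++
[i=1,j=4] 17==17 emit → i++,j++
[i=2,j=5] 18<19 → i++
[i=3,j=5] 22>19 → j++
[i=3,j=6] 22>20 → j++
[i=3,j=7] 22<23 → i++
[i=4,j=7] 27>23 → j++
[i=4,j=8] 27==27 emit → i++,j++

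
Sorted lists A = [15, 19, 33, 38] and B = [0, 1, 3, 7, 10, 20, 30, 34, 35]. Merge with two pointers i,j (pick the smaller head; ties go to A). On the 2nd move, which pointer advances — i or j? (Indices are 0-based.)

[i=0,j=0] A[i]=15>B[j]=0 take 0 → j++
[i=0,j=1] A[i]=15>B[j]=1 take 1 → j++

j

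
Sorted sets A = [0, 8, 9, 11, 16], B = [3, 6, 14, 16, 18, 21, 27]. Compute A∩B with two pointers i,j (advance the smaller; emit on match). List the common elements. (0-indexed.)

i=0 j=0: 0<3, i++
i=1 j=0: 8>3, j++
i=1 j=1: 8>6, j++
i=1 j=2: 8<14, i++
i=2 j=2: 9<14, i++
i=3 j=2: 11<14, i++
i=4 j=2: 16>14, j++
i=4 j=3: 16==16 emit, i++,j++

intersection = [16]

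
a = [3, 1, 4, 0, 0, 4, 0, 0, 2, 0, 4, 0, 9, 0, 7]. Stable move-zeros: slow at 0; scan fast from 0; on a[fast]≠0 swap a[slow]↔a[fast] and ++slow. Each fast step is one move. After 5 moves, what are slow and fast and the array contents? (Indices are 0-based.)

slow=0 fast=0: a[fast]=3≠0 swap→a[0]=3, slow++,fast++
slow=1 fast=1: a[fast]=1≠0 swap→a[1]=1, slow++,fast++
slow=2 fast=2: a[fast]=4≠0 swap→a[2]=4, slow++,fast++
slow=3 fast=3: a[fast]=0, fast++
slow=3 fast=4: a[fast]=0, fast++

slow=3, fast=5, a=[3, 1, 4, 0, 0, 4, 0, 0, 2, 0, 4, 0, 9, 0, 7]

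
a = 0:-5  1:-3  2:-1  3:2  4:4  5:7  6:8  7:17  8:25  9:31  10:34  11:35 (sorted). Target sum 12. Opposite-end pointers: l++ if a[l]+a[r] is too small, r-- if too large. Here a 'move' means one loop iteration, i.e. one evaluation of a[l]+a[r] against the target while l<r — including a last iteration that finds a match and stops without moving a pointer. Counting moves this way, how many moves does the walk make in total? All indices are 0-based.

[0,11] -5+35=30 >12 → r--
[0,10] -5+34=29 >12 → r--
[0,9] -5+31=26 >12 → r--
[0,8] -5+25=20 >12 → r--
[0,7] -5+17=12 → found

5 moves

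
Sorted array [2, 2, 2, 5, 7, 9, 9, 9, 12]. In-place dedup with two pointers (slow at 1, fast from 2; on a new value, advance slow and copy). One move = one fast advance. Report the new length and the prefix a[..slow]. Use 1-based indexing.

(s=1,f=2) a[fast]=2=a[slow] dup → fast++
(s=1,f=3) a[fast]=2=a[slow] dup → fast++
(s=1,f=4) a[fast]=5≠a[slow]=2 write a[2]=5 → slow++,fast++
(s=2,f=5) a[fast]=7≠a[slow]=5 write a[3]=7 → slow++,fast++
(s=3,f=6) a[fast]=9≠a[slow]=7 write a[4]=9 → slow++,fast++
(s=4,f=7) a[fast]=9=a[slow] dup → fast++
(s=4,f=8) a[fast]=9=a[slow] dup → fast++
(s=4,f=9) a[fast]=12≠a[slow]=9 write a[5]=12 → slow++,fast++

length 5; prefix = [2, 5, 7, 9, 12]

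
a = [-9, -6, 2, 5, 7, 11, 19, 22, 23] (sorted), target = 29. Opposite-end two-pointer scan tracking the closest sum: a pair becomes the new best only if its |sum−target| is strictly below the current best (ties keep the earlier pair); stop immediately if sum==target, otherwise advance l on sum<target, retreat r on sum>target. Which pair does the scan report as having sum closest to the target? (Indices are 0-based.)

pair (7, 22) with sum 29 (|Δ|=0)

l=0 r=8: -9+23=14 d=15 *, l++
l=1 r=8: -6+23=17 d=12 *, l++
l=2 r=8: 2+23=25 d=4 *, l++
l=3 r=8: 5+23=28 d=1 *, l++
l=4 r=8: 7+23=30 d=1, r--
l=4 r=7: 7+22=29 d=0 *, stop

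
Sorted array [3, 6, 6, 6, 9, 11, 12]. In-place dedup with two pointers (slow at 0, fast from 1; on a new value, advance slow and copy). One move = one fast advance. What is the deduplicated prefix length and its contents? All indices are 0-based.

length 5; prefix = [3, 6, 9, 11, 12]

slow=0 fast=1: a[fast]=6≠a[slow]=3 write a[1]=6, slow++,fast++
slow=1 fast=2: a[fast]=6=a[slow] dup, fast++
slow=1 fast=3: a[fast]=6=a[slow] dup, fast++
slow=1 fast=4: a[fast]=9≠a[slow]=6 write a[2]=9, slow++,fast++
slow=2 fast=5: a[fast]=11≠a[slow]=9 write a[3]=11, slow++,fast++
slow=3 fast=6: a[fast]=12≠a[slow]=11 write a[4]=12, slow++,fast++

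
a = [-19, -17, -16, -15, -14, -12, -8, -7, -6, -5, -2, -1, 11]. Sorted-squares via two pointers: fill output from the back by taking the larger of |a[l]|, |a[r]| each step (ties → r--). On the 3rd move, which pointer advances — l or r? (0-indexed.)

l=0 r=12: |-19|>|11| out[12]=361, l++
l=1 r=12: |-17|>|11| out[11]=289, l++
l=2 r=12: |-16|>|11| out[10]=256, l++

l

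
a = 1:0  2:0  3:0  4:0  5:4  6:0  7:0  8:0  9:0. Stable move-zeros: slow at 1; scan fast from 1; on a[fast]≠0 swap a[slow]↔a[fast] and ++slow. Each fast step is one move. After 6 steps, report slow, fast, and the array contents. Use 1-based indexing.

slow=2, fast=7, a=[4, 0, 0, 0, 0, 0, 0, 0, 0]

(s=1,f=1) a[fast]=0 → fast++
(s=1,f=2) a[fast]=0 → fast++
(s=1,f=3) a[fast]=0 → fast++
(s=1,f=4) a[fast]=0 → fast++
(s=1,f=5) a[fast]=4≠0 swap→a[1]=4 → slow++,fast++
(s=2,f=6) a[fast]=0 → fast++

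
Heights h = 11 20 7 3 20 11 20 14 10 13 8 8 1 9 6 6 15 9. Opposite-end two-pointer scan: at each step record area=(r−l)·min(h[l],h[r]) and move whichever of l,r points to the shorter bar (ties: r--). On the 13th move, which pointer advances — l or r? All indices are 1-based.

l=1 r=18: min(11,9)*17=153 best=153 *, r--
l=1 r=17: min(11,15)*16=176 best=176 *, l++
l=2 r=17: min(20,15)*15=225 best=225 *, r--
l=2 r=16: min(20,6)*14=84 best=225, r--
l=2 r=15: min(20,6)*13=78 best=225, r--
l=2 r=14: min(20,9)*12=108 best=225, r--
l=2 r=13: min(20,1)*11=11 best=225, r--
l=2 r=12: min(20,8)*10=80 best=225, r--
l=2 r=11: min(20,8)*9=72 best=225, r--
l=2 r=10: min(20,13)*8=104 best=225, r--
l=2 r=9: min(20,10)*7=70 best=225, r--
l=2 r=8: min(20,14)*6=84 best=225, r--
l=2 r=7: min(20,20)*5=100 best=225, r--

r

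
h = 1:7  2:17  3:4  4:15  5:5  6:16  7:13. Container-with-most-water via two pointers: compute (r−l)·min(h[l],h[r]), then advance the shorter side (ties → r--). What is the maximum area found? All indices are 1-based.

l=1 r=7: min(7,13)*6=42 best=42 *, l++
l=2 r=7: min(17,13)*5=65 best=65 *, r--
l=2 r=6: min(17,16)*4=64 best=65, r--
l=2 r=5: min(17,5)*3=15 best=65, r--
l=2 r=4: min(17,15)*2=30 best=65, r--
l=2 r=3: min(17,4)*1=4 best=65, r--

max area = 65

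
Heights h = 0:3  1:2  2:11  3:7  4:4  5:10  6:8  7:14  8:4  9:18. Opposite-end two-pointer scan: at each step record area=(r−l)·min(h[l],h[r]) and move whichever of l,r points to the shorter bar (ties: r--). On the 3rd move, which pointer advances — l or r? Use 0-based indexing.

l=0 r=9: min(3,18)*9=27 best=27 *, l++
l=1 r=9: min(2,18)*8=16 best=27, l++
l=2 r=9: min(11,18)*7=77 best=77 *, l++

l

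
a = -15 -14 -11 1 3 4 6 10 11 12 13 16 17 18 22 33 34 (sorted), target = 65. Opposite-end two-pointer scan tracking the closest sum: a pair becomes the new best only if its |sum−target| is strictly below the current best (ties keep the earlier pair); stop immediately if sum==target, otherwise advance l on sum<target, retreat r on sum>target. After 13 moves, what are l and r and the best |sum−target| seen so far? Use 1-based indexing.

l=14, r=17, best |Δ|=14

[1,17] -15+34=19 d=46 * → l++
[2,17] -14+34=20 d=45 * → l++
[3,17] -11+34=23 d=42 * → l++
[4,17] 1+34=35 d=30 * → l++
[5,17] 3+34=37 d=28 * → l++
[6,17] 4+34=38 d=27 * → l++
[7,17] 6+34=40 d=25 * → l++
[8,17] 10+34=44 d=21 * → l++
[9,17] 11+34=45 d=20 * → l++
[10,17] 12+34=46 d=19 * → l++
[11,17] 13+34=47 d=18 * → l++
[12,17] 16+34=50 d=15 * → l++
[13,17] 17+34=51 d=14 * → l++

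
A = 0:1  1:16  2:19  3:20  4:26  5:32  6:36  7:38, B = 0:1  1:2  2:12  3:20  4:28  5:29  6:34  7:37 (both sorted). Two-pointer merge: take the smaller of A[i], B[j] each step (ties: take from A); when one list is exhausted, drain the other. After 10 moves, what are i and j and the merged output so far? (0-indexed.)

i=5, j=5, merged so far=[1, 1, 2, 12, 16, 19, 20, 20, 26, 28]

i=0 j=0: A[i]=1<=B[j]=1 take 1, i++
i=1 j=0: A[i]=16>B[j]=1 take 1, j++
i=1 j=1: A[i]=16>B[j]=2 take 2, j++
i=1 j=2: A[i]=16>B[j]=12 take 12, j++
i=1 j=3: A[i]=16<=B[j]=20 take 16, i++
i=2 j=3: A[i]=19<=B[j]=20 take 19, i++
i=3 j=3: A[i]=20<=B[j]=20 take 20, i++
i=4 j=3: A[i]=26>B[j]=20 take 20, j++
i=4 j=4: A[i]=26<=B[j]=28 take 26, i++
i=5 j=4: A[i]=32>B[j]=28 take 28, j++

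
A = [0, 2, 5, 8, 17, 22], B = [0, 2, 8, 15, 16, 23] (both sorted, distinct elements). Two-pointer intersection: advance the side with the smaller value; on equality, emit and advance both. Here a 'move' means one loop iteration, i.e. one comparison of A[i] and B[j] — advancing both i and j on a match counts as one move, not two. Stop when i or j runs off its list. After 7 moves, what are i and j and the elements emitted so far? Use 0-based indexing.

i=5, j=5, emitted=[0, 2, 8]

i=0 j=0: 0==0 emit, i++,j++
i=1 j=1: 2==2 emit, i++,j++
i=2 j=2: 5<8, i++
i=3 j=2: 8==8 emit, i++,j++
i=4 j=3: 17>15, j++
i=4 j=4: 17>16, j++
i=4 j=5: 17<23, i++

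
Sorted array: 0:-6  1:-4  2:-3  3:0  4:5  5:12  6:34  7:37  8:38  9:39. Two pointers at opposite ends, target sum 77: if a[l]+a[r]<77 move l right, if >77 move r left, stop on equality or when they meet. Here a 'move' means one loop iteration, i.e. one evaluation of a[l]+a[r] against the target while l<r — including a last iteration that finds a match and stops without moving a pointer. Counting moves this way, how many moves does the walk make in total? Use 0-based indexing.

9 moves

[0,9] -6+39=33 <77 → l++
[1,9] -4+39=35 <77 → l++
[2,9] -3+39=36 <77 → l++
[3,9] 0+39=39 <77 → l++
[4,9] 5+39=44 <77 → l++
[5,9] 12+39=51 <77 → l++
[6,9] 34+39=73 <77 → l++
[7,9] 37+39=76 <77 → l++
[8,9] 38+39=77 → found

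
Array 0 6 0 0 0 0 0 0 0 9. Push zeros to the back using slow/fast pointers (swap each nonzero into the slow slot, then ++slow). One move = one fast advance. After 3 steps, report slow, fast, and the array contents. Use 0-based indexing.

slow=0 fast=0: a[fast]=0, fast++
slow=0 fast=1: a[fast]=6≠0 swap→a[0]=6, slow++,fast++
slow=1 fast=2: a[fast]=0, fast++

slow=1, fast=3, a=[6, 0, 0, 0, 0, 0, 0, 0, 0, 9]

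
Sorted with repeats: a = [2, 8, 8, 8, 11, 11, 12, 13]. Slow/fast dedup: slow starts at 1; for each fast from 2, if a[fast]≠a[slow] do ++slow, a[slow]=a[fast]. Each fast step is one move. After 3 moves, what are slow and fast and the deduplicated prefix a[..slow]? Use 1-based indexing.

slow=2, fast=5, prefix=[2, 8]

(s=1,f=2) a[fast]=8≠a[slow]=2 write a[2]=8 → slow++,fast++
(s=2,f=3) a[fast]=8=a[slow] dup → fast++
(s=2,f=4) a[fast]=8=a[slow] dup → fast++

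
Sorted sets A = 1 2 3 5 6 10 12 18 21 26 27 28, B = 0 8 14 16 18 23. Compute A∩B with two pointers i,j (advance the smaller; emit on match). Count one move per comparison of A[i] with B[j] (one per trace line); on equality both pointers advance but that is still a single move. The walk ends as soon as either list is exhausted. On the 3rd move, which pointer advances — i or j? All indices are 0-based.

i=0 j=0: 1>0, j++
i=0 j=1: 1<8, i++
i=1 j=1: 2<8, i++

i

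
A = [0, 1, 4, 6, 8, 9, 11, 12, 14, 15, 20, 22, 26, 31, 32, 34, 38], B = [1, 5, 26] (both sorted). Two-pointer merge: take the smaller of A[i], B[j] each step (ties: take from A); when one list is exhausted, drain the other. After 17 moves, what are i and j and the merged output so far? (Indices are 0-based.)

[i=0,j=0] A[i]=0<=B[j]=1 take 0 → i++
[i=1,j=0] A[i]=1<=B[j]=1 take 1 → i++
[i=2,j=0] A[i]=4>B[j]=1 take 1 → j++
[i=2,j=1] A[i]=4<=B[j]=5 take 4 → i++
[i=3,j=1] A[i]=6>B[j]=5 take 5 → j++
[i=3,j=2] A[i]=6<=B[j]=26 take 6 → i++
[i=4,j=2] A[i]=8<=B[j]=26 take 8 → i++
[i=5,j=2] A[i]=9<=B[j]=26 take 9 → i++
[i=6,j=2] A[i]=11<=B[j]=26 take 11 → i++
[i=7,j=2] A[i]=12<=B[j]=26 take 12 → i++
[i=8,j=2] A[i]=14<=B[j]=26 take 14 → i++
[i=9,j=2] A[i]=15<=B[j]=26 take 15 → i++
[i=10,j=2] A[i]=20<=B[j]=26 take 20 → i++
[i=11,j=2] A[i]=22<=B[j]=26 take 22 → i++
[i=12,j=2] A[i]=26<=B[j]=26 take 26 → i++
[i=13,j=2] A[i]=31>B[j]=26 take 26 → j++
[i=13,j=3] B done, take A[i]=31 → i++

i=14, j=3, merged so far=[0, 1, 1, 4, 5, 6, 8, 9, 11, 12, 14, 15, 20, 22, 26, 26, 31]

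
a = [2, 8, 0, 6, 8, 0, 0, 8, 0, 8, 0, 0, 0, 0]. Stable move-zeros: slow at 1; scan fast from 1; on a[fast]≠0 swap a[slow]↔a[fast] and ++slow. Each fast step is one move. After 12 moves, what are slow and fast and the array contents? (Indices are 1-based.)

slow=7, fast=13, a=[2, 8, 6, 8, 8, 8, 0, 0, 0, 0, 0, 0, 0, 0]

(s=1,f=1) a[fast]=2≠0 swap→a[1]=2 → slow++,fast++
(s=2,f=2) a[fast]=8≠0 swap→a[2]=8 → slow++,fast++
(s=3,f=3) a[fast]=0 → fast++
(s=3,f=4) a[fast]=6≠0 swap→a[3]=6 → slow++,fast++
(s=4,f=5) a[fast]=8≠0 swap→a[4]=8 → slow++,fast++
(s=5,f=6) a[fast]=0 → fast++
(s=5,f=7) a[fast]=0 → fast++
(s=5,f=8) a[fast]=8≠0 swap→a[5]=8 → slow++,fast++
(s=6,f=9) a[fast]=0 → fast++
(s=6,f=10) a[fast]=8≠0 swap→a[6]=8 → slow++,fast++
(s=7,f=11) a[fast]=0 → fast++
(s=7,f=12) a[fast]=0 → fast++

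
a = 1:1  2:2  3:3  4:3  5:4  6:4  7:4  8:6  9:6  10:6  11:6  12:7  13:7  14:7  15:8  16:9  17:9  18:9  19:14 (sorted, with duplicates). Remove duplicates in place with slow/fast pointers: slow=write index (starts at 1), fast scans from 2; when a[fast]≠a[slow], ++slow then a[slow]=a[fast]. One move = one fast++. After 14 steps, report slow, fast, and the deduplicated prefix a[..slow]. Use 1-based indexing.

(s=1,f=2) a[fast]=2≠a[slow]=1 write a[2]=2 → slow++,fast++
(s=2,f=3) a[fast]=3≠a[slow]=2 write a[3]=3 → slow++,fast++
(s=3,f=4) a[fast]=3=a[slow] dup → fast++
(s=3,f=5) a[fast]=4≠a[slow]=3 write a[4]=4 → slow++,fast++
(s=4,f=6) a[fast]=4=a[slow] dup → fast++
(s=4,f=7) a[fast]=4=a[slow] dup → fast++
(s=4,f=8) a[fast]=6≠a[slow]=4 write a[5]=6 → slow++,fast++
(s=5,f=9) a[fast]=6=a[slow] dup → fast++
(s=5,f=10) a[fast]=6=a[slow] dup → fast++
(s=5,f=11) a[fast]=6=a[slow] dup → fast++
(s=5,f=12) a[fast]=7≠a[slow]=6 write a[6]=7 → slow++,fast++
(s=6,f=13) a[fast]=7=a[slow] dup → fast++
(s=6,f=14) a[fast]=7=a[slow] dup → fast++
(s=6,f=15) a[fast]=8≠a[slow]=7 write a[7]=8 → slow++,fast++

slow=7, fast=16, prefix=[1, 2, 3, 4, 6, 7, 8]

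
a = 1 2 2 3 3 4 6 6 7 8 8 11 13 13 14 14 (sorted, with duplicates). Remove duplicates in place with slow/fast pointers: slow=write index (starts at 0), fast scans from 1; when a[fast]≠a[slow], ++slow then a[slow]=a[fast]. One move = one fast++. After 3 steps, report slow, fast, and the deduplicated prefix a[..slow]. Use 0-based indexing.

slow=0 fast=1: a[fast]=2≠a[slow]=1 write a[1]=2, slow++,fast++
slow=1 fast=2: a[fast]=2=a[slow] dup, fast++
slow=1 fast=3: a[fast]=3≠a[slow]=2 write a[2]=3, slow++,fast++

slow=2, fast=4, prefix=[1, 2, 3]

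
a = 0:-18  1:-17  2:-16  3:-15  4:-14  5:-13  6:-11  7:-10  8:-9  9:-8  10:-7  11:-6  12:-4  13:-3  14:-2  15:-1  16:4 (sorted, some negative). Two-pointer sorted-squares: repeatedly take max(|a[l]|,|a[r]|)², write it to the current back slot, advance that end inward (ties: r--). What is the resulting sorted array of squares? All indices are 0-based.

l=0 r=16: |-18|>|4| out[16]=324, l++
l=1 r=16: |-17|>|4| out[15]=289, l++
l=2 r=16: |-16|>|4| out[14]=256, l++
l=3 r=16: |-15|>|4| out[13]=225, l++
l=4 r=16: |-14|>|4| out[12]=196, l++
l=5 r=16: |-13|>|4| out[11]=169, l++
l=6 r=16: |-11|>|4| out[10]=121, l++
l=7 r=16: |-10|>|4| out[9]=100, l++
l=8 r=16: |-9|>|4| out[8]=81, l++
l=9 r=16: |-8|>|4| out[7]=64, l++
l=10 r=16: |-7|>|4| out[6]=49, l++
l=11 r=16: |-6|>|4| out[5]=36, l++
l=12 r=16: |-4|<=|4| out[4]=16, r--
l=12 r=15: |-4|>|-1| out[3]=16, l++
l=13 r=15: |-3|>|-1| out[2]=9, l++
l=14 r=15: |-2|>|-1| out[1]=4, l++
l=15 r=15: |-1|<=|-1| out[0]=1, r--

[1, 4, 9, 16, 16, 36, 49, 64, 81, 100, 121, 169, 196, 225, 256, 289, 324]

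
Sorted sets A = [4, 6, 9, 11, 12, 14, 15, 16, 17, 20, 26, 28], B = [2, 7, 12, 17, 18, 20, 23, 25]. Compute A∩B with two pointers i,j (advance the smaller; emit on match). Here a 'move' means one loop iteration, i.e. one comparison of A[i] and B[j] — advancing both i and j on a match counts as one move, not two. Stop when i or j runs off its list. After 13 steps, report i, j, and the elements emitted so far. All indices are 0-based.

i=10, j=6, emitted=[12, 17, 20]

i=0 j=0: 4>2, j++
i=0 j=1: 4<7, i++
i=1 j=1: 6<7, i++
i=2 j=1: 9>7, j++
i=2 j=2: 9<12, i++
i=3 j=2: 11<12, i++
i=4 j=2: 12==12 emit, i++,j++
i=5 j=3: 14<17, i++
i=6 j=3: 15<17, i++
i=7 j=3: 16<17, i++
i=8 j=3: 17==17 emit, i++,j++
i=9 j=4: 20>18, j++
i=9 j=5: 20==20 emit, i++,j++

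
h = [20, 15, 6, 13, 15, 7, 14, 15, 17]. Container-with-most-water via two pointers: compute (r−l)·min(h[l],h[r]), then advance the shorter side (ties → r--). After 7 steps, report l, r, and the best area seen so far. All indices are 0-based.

l=0, r=1, best area=136

l=0 r=8: min(20,17)*8=136 best=136 *, r--
l=0 r=7: min(20,15)*7=105 best=136, r--
l=0 r=6: min(20,14)*6=84 best=136, r--
l=0 r=5: min(20,7)*5=35 best=136, r--
l=0 r=4: min(20,15)*4=60 best=136, r--
l=0 r=3: min(20,13)*3=39 best=136, r--
l=0 r=2: min(20,6)*2=12 best=136, r--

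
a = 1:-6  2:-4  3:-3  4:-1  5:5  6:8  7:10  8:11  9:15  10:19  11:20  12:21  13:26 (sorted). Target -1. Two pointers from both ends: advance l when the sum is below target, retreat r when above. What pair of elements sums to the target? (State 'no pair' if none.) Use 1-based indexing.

l=1 r=13: -6+26=20 >-1, r--
l=1 r=12: -6+21=15 >-1, r--
l=1 r=11: -6+20=14 >-1, r--
l=1 r=10: -6+19=13 >-1, r--
l=1 r=9: -6+15=9 >-1, r--
l=1 r=8: -6+11=5 >-1, r--
l=1 r=7: -6+10=4 >-1, r--
l=1 r=6: -6+8=2 >-1, r--
l=1 r=5: -6+5=-1, found

(-6, 5)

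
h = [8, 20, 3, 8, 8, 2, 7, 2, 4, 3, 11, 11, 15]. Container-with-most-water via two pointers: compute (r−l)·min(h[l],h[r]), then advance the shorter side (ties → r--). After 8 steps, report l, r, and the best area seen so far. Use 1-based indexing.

l=2, r=6, best area=165

[1,13] min(8,15)*12=96 best=96 * → l++
[2,13] min(20,15)*11=165 best=165 * → r--
[2,12] min(20,11)*10=110 best=165 → r--
[2,11] min(20,11)*9=99 best=165 → r--
[2,10] min(20,3)*8=24 best=165 → r--
[2,9] min(20,4)*7=28 best=165 → r--
[2,8] min(20,2)*6=12 best=165 → r--
[2,7] min(20,7)*5=35 best=165 → r--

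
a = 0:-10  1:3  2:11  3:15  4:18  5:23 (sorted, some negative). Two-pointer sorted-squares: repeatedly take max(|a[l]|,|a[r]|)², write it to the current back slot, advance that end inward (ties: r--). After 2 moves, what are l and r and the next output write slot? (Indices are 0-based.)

l=0 r=5: |-10|<=|23| out[5]=529, r--
l=0 r=4: |-10|<=|18| out[4]=324, r--

l=0, r=3, next write slot=3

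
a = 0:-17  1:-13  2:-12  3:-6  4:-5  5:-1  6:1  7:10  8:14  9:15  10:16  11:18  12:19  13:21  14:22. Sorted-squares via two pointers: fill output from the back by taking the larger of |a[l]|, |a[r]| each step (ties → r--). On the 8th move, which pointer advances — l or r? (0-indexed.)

r

l=0 r=14: |-17|<=|22| out[14]=484, r--
l=0 r=13: |-17|<=|21| out[13]=441, r--
l=0 r=12: |-17|<=|19| out[12]=361, r--
l=0 r=11: |-17|<=|18| out[11]=324, r--
l=0 r=10: |-17|>|16| out[10]=289, l++
l=1 r=10: |-13|<=|16| out[9]=256, r--
l=1 r=9: |-13|<=|15| out[8]=225, r--
l=1 r=8: |-13|<=|14| out[7]=196, r--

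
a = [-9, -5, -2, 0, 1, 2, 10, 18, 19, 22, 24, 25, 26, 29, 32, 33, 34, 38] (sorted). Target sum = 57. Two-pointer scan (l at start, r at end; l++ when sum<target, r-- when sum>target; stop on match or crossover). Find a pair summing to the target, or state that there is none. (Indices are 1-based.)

(19, 38)

[1,18] -9+38=29 <57 → l++
[2,18] -5+38=33 <57 → l++
[3,18] -2+38=36 <57 → l++
[4,18] 0+38=38 <57 → l++
[5,18] 1+38=39 <57 → l++
[6,18] 2+38=40 <57 → l++
[7,18] 10+38=48 <57 → l++
[8,18] 18+38=56 <57 → l++
[9,18] 19+38=57 → found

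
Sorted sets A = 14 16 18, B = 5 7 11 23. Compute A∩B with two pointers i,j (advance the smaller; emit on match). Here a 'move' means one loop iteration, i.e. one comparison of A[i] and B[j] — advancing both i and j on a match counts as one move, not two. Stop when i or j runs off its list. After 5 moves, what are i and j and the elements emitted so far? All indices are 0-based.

[i=0,j=0] 14>5 → j++
[i=0,j=1] 14>7 → j++
[i=0,j=2] 14>11 → j++
[i=0,j=3] 14<23 → i++
[i=1,j=3] 16<23 → i++

i=2, j=3, emitted=[]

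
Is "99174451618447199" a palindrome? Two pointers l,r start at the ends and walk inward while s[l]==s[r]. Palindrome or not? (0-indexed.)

[0,16] '9'=='9' → l++,r--
[1,15] '9'=='9' → l++,r--
[2,14] '1'=='1' → l++,r--
[3,13] '7'=='7' → l++,r--
[4,12] '4'=='4' → l++,r--
[5,11] '4'=='4' → l++,r--
[6,10] '5'!='8' → stop

not a palindrome (mismatch at 6,10)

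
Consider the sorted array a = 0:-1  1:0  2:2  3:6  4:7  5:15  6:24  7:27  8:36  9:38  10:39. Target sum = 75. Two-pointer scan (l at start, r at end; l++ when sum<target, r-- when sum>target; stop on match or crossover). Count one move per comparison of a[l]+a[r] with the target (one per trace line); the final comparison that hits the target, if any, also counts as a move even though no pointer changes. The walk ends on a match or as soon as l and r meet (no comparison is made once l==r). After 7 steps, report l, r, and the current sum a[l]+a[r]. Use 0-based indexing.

l=0 r=10: -1+39=38 <75, l++
l=1 r=10: 0+39=39 <75, l++
l=2 r=10: 2+39=41 <75, l++
l=3 r=10: 6+39=45 <75, l++
l=4 r=10: 7+39=46 <75, l++
l=5 r=10: 15+39=54 <75, l++
l=6 r=10: 24+39=63 <75, l++

l=7, r=10, sum=66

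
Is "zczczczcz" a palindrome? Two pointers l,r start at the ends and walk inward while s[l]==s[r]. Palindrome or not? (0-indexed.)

palindrome

l=0 r=8: 'z'=='z', l++,r--
l=1 r=7: 'c'=='c', l++,r--
l=2 r=6: 'z'=='z', l++,r--
l=3 r=5: 'c'=='c', l++,r--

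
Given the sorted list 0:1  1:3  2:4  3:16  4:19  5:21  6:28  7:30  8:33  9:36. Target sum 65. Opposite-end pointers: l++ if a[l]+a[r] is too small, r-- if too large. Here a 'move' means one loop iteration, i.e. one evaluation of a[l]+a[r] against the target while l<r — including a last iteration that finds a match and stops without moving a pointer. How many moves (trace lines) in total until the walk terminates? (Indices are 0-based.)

9 moves

l=0 r=9: 1+36=37 <65, l++
l=1 r=9: 3+36=39 <65, l++
l=2 r=9: 4+36=40 <65, l++
l=3 r=9: 16+36=52 <65, l++
l=4 r=9: 19+36=55 <65, l++
l=5 r=9: 21+36=57 <65, l++
l=6 r=9: 28+36=64 <65, l++
l=7 r=9: 30+36=66 >65, r--
l=7 r=8: 30+33=63 <65, l++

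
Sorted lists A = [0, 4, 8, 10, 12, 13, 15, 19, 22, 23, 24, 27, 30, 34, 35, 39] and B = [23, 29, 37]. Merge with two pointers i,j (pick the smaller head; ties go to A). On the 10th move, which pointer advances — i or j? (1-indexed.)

i

[i=1,j=1] A[i]=0<=B[j]=23 take 0 → i++
[i=2,j=1] A[i]=4<=B[j]=23 take 4 → i++
[i=3,j=1] A[i]=8<=B[j]=23 take 8 → i++
[i=4,j=1] A[i]=10<=B[j]=23 take 10 → i++
[i=5,j=1] A[i]=12<=B[j]=23 take 12 → i++
[i=6,j=1] A[i]=13<=B[j]=23 take 13 → i++
[i=7,j=1] A[i]=15<=B[j]=23 take 15 → i++
[i=8,j=1] A[i]=19<=B[j]=23 take 19 → i++
[i=9,j=1] A[i]=22<=B[j]=23 take 22 → i++
[i=10,j=1] A[i]=23<=B[j]=23 take 23 → i++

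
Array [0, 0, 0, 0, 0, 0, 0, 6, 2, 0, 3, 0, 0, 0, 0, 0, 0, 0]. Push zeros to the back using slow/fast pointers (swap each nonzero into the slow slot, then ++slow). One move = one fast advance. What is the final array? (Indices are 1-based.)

[6, 2, 3, 0, 0, 0, 0, 0, 0, 0, 0, 0, 0, 0, 0, 0, 0, 0]

slow=1 fast=1: a[fast]=0, fast++
slow=1 fast=2: a[fast]=0, fast++
slow=1 fast=3: a[fast]=0, fast++
slow=1 fast=4: a[fast]=0, fast++
slow=1 fast=5: a[fast]=0, fast++
slow=1 fast=6: a[fast]=0, fast++
slow=1 fast=7: a[fast]=0, fast++
slow=1 fast=8: a[fast]=6≠0 swap→a[1]=6, slow++,fast++
slow=2 fast=9: a[fast]=2≠0 swap→a[2]=2, slow++,fast++
slow=3 fast=10: a[fast]=0, fast++
slow=3 fast=11: a[fast]=3≠0 swap→a[3]=3, slow++,fast++
slow=4 fast=12: a[fast]=0, fast++
slow=4 fast=13: a[fast]=0, fast++
slow=4 fast=14: a[fast]=0, fast++
slow=4 fast=15: a[fast]=0, fast++
slow=4 fast=16: a[fast]=0, fast++
slow=4 fast=17: a[fast]=0, fast++
slow=4 fast=18: a[fast]=0, fast++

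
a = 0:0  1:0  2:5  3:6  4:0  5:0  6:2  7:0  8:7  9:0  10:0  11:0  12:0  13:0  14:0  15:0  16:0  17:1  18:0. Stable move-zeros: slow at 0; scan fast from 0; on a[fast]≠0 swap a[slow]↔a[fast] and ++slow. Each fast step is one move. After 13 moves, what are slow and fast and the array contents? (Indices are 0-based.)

slow=0 fast=0: a[fast]=0, fast++
slow=0 fast=1: a[fast]=0, fast++
slow=0 fast=2: a[fast]=5≠0 swap→a[0]=5, slow++,fast++
slow=1 fast=3: a[fast]=6≠0 swap→a[1]=6, slow++,fast++
slow=2 fast=4: a[fast]=0, fast++
slow=2 fast=5: a[fast]=0, fast++
slow=2 fast=6: a[fast]=2≠0 swap→a[2]=2, slow++,fast++
slow=3 fast=7: a[fast]=0, fast++
slow=3 fast=8: a[fast]=7≠0 swap→a[3]=7, slow++,fast++
slow=4 fast=9: a[fast]=0, fast++
slow=4 fast=10: a[fast]=0, fast++
slow=4 fast=11: a[fast]=0, fast++
slow=4 fast=12: a[fast]=0, fast++

slow=4, fast=13, a=[5, 6, 2, 7, 0, 0, 0, 0, 0, 0, 0, 0, 0, 0, 0, 0, 0, 1, 0]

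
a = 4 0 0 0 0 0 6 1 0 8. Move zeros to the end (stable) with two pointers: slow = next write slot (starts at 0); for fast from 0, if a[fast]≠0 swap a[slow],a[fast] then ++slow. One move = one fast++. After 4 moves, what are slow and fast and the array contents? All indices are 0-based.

(s=0,f=0) a[fast]=4≠0 swap→a[0]=4 → slow++,fast++
(s=1,f=1) a[fast]=0 → fast++
(s=1,f=2) a[fast]=0 → fast++
(s=1,f=3) a[fast]=0 → fast++

slow=1, fast=4, a=[4, 0, 0, 0, 0, 0, 6, 1, 0, 8]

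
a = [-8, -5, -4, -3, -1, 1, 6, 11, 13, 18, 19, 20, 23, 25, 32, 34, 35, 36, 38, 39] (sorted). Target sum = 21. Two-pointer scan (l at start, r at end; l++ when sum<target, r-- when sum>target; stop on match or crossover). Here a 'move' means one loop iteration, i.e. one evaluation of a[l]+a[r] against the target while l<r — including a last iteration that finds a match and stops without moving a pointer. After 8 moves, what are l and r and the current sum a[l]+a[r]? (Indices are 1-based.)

l=3, r=14, sum=21

l=1 r=20: -8+39=31 >21, r--
l=1 r=19: -8+38=30 >21, r--
l=1 r=18: -8+36=28 >21, r--
l=1 r=17: -8+35=27 >21, r--
l=1 r=16: -8+34=26 >21, r--
l=1 r=15: -8+32=24 >21, r--
l=1 r=14: -8+25=17 <21, l++
l=2 r=14: -5+25=20 <21, l++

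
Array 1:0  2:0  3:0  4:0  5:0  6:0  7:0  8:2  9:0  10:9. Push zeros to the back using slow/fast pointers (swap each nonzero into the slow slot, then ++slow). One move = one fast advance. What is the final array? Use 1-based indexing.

slow=1 fast=1: a[fast]=0, fast++
slow=1 fast=2: a[fast]=0, fast++
slow=1 fast=3: a[fast]=0, fast++
slow=1 fast=4: a[fast]=0, fast++
slow=1 fast=5: a[fast]=0, fast++
slow=1 fast=6: a[fast]=0, fast++
slow=1 fast=7: a[fast]=0, fast++
slow=1 fast=8: a[fast]=2≠0 swap→a[1]=2, slow++,fast++
slow=2 fast=9: a[fast]=0, fast++
slow=2 fast=10: a[fast]=9≠0 swap→a[2]=9, slow++,fast++

[2, 9, 0, 0, 0, 0, 0, 0, 0, 0]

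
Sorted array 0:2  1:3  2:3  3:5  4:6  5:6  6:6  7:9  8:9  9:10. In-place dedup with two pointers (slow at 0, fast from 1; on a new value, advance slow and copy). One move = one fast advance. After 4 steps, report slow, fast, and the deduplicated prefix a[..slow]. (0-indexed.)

slow=0 fast=1: a[fast]=3≠a[slow]=2 write a[1]=3, slow++,fast++
slow=1 fast=2: a[fast]=3=a[slow] dup, fast++
slow=1 fast=3: a[fast]=5≠a[slow]=3 write a[2]=5, slow++,fast++
slow=2 fast=4: a[fast]=6≠a[slow]=5 write a[3]=6, slow++,fast++

slow=3, fast=5, prefix=[2, 3, 5, 6]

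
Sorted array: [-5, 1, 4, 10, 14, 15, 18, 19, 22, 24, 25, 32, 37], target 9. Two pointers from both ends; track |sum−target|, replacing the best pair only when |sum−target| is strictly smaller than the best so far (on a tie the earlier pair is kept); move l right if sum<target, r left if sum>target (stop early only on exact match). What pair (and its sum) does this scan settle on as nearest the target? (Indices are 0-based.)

l=0 r=12: -5+37=32 d=23 *, r--
l=0 r=11: -5+32=27 d=18 *, r--
l=0 r=10: -5+25=20 d=11 *, r--
l=0 r=9: -5+24=19 d=10 *, r--
l=0 r=8: -5+22=17 d=8 *, r--
l=0 r=7: -5+19=14 d=5 *, r--
l=0 r=6: -5+18=13 d=4 *, r--
l=0 r=5: -5+15=10 d=1 *, r--
l=0 r=4: -5+14=9 d=0 *, stop

pair (-5, 14) with sum 9 (|Δ|=0)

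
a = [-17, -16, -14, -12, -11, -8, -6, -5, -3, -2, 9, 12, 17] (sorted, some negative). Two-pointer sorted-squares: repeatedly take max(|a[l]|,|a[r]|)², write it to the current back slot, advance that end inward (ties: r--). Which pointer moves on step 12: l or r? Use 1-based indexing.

l=1 r=13: |-17|<=|17| out[13]=289, r--
l=1 r=12: |-17|>|12| out[12]=289, l++
l=2 r=12: |-16|>|12| out[11]=256, l++
l=3 r=12: |-14|>|12| out[10]=196, l++
l=4 r=12: |-12|<=|12| out[9]=144, r--
l=4 r=11: |-12|>|9| out[8]=144, l++
l=5 r=11: |-11|>|9| out[7]=121, l++
l=6 r=11: |-8|<=|9| out[6]=81, r--
l=6 r=10: |-8|>|-2| out[5]=64, l++
l=7 r=10: |-6|>|-2| out[4]=36, l++
l=8 r=10: |-5|>|-2| out[3]=25, l++
l=9 r=10: |-3|>|-2| out[2]=9, l++

l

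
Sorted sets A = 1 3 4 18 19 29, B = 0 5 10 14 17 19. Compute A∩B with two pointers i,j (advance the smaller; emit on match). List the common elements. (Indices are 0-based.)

intersection = [19]

i=0 j=0: 1>0, j++
i=0 j=1: 1<5, i++
i=1 j=1: 3<5, i++
i=2 j=1: 4<5, i++
i=3 j=1: 18>5, j++
i=3 j=2: 18>10, j++
i=3 j=3: 18>14, j++
i=3 j=4: 18>17, j++
i=3 j=5: 18<19, i++
i=4 j=5: 19==19 emit, i++,j++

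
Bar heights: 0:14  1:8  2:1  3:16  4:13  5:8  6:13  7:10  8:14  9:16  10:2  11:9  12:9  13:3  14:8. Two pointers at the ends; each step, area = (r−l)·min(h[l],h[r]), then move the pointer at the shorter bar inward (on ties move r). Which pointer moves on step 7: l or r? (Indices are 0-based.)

l

[0,14] min(14,8)*14=112 best=112 * → r--
[0,13] min(14,3)*13=39 best=112 → r--
[0,12] min(14,9)*12=108 best=112 → r--
[0,11] min(14,9)*11=99 best=112 → r--
[0,10] min(14,2)*10=20 best=112 → r--
[0,9] min(14,16)*9=126 best=126 * → l++
[1,9] min(8,16)*8=64 best=126 → l++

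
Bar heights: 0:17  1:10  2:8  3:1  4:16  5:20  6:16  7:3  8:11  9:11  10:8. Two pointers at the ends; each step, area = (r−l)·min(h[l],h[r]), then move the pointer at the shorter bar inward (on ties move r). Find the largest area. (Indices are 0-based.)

max area = 99

l=0 r=10: min(17,8)*10=80 best=80 *, r--
l=0 r=9: min(17,11)*9=99 best=99 *, r--
l=0 r=8: min(17,11)*8=88 best=99, r--
l=0 r=7: min(17,3)*7=21 best=99, r--
l=0 r=6: min(17,16)*6=96 best=99, r--
l=0 r=5: min(17,20)*5=85 best=99, l++
l=1 r=5: min(10,20)*4=40 best=99, l++
l=2 r=5: min(8,20)*3=24 best=99, l++
l=3 r=5: min(1,20)*2=2 best=99, l++
l=4 r=5: min(16,20)*1=16 best=99, l++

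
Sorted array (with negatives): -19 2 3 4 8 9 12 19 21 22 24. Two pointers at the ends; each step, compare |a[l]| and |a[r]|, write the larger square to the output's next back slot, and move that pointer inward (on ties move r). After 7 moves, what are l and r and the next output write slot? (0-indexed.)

l=1, r=4, next write slot=3

[0,10] |-19|<=|24| out[10]=576 → r--
[0,9] |-19|<=|22| out[9]=484 → r--
[0,8] |-19|<=|21| out[8]=441 → r--
[0,7] |-19|<=|19| out[7]=361 → r--
[0,6] |-19|>|12| out[6]=361 → l++
[1,6] |2|<=|12| out[5]=144 → r--
[1,5] |2|<=|9| out[4]=81 → r--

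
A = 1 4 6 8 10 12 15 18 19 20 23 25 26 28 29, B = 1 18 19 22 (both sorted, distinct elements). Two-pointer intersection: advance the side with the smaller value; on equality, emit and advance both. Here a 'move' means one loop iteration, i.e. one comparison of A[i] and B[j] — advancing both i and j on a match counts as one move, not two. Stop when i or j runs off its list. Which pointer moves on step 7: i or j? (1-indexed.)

i

i=1 j=1: 1==1 emit, i++,j++
i=2 j=2: 4<18, i++
i=3 j=2: 6<18, i++
i=4 j=2: 8<18, i++
i=5 j=2: 10<18, i++
i=6 j=2: 12<18, i++
i=7 j=2: 15<18, i++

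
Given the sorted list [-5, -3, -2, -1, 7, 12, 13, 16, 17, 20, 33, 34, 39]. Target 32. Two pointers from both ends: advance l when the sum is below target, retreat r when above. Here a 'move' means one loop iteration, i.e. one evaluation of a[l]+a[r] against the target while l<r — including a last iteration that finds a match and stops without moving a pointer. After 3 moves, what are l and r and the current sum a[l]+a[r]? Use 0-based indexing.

l=0 r=12: -5+39=34 >32, r--
l=0 r=11: -5+34=29 <32, l++
l=1 r=11: -3+34=31 <32, l++

l=2, r=11, sum=32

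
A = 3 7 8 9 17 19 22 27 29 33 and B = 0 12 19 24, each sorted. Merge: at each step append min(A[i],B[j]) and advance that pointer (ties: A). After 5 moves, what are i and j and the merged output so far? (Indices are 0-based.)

i=4, j=1, merged so far=[0, 3, 7, 8, 9]

i=0 j=0: A[i]=3>B[j]=0 take 0, j++
i=0 j=1: A[i]=3<=B[j]=12 take 3, i++
i=1 j=1: A[i]=7<=B[j]=12 take 7, i++
i=2 j=1: A[i]=8<=B[j]=12 take 8, i++
i=3 j=1: A[i]=9<=B[j]=12 take 9, i++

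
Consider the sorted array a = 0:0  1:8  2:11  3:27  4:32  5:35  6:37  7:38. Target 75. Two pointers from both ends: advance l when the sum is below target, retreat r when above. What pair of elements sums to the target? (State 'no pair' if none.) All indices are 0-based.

(37, 38)

[0,7] 0+38=38 <75 → l++
[1,7] 8+38=46 <75 → l++
[2,7] 11+38=49 <75 → l++
[3,7] 27+38=65 <75 → l++
[4,7] 32+38=70 <75 → l++
[5,7] 35+38=73 <75 → l++
[6,7] 37+38=75 → found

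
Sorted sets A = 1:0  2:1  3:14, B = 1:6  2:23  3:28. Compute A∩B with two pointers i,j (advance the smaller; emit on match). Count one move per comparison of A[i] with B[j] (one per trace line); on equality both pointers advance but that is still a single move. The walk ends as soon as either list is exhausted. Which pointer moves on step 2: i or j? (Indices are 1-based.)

i=1 j=1: 0<6, i++
i=2 j=1: 1<6, i++

i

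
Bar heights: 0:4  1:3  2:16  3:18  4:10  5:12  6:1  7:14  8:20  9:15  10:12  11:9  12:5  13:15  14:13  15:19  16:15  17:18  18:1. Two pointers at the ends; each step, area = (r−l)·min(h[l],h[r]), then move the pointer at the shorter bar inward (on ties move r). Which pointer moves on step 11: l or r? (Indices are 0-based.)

l

[0,18] min(4,1)*18=18 best=18 * → r--
[0,17] min(4,18)*17=68 best=68 * → l++
[1,17] min(3,18)*16=48 best=68 → l++
[2,17] min(16,18)*15=240 best=240 * → l++
[3,17] min(18,18)*14=252 best=252 * → r--
[3,16] min(18,15)*13=195 best=252 → r--
[3,15] min(18,19)*12=216 best=252 → l++
[4,15] min(10,19)*11=110 best=252 → l++
[5,15] min(12,19)*10=120 best=252 → l++
[6,15] min(1,19)*9=9 best=252 → l++
[7,15] min(14,19)*8=112 best=252 → l++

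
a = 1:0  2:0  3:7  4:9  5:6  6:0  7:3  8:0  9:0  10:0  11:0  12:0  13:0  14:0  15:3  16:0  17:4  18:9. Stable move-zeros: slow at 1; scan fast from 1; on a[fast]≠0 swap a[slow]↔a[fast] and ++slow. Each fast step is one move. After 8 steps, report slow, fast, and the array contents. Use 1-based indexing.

slow=1 fast=1: a[fast]=0, fast++
slow=1 fast=2: a[fast]=0, fast++
slow=1 fast=3: a[fast]=7≠0 swap→a[1]=7, slow++,fast++
slow=2 fast=4: a[fast]=9≠0 swap→a[2]=9, slow++,fast++
slow=3 fast=5: a[fast]=6≠0 swap→a[3]=6, slow++,fast++
slow=4 fast=6: a[fast]=0, fast++
slow=4 fast=7: a[fast]=3≠0 swap→a[4]=3, slow++,fast++
slow=5 fast=8: a[fast]=0, fast++

slow=5, fast=9, a=[7, 9, 6, 3, 0, 0, 0, 0, 0, 0, 0, 0, 0, 0, 3, 0, 4, 9]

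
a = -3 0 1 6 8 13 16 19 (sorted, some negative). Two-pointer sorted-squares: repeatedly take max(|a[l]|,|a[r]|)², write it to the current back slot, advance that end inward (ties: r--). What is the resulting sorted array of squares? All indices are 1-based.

l=1 r=8: |-3|<=|19| out[8]=361, r--
l=1 r=7: |-3|<=|16| out[7]=256, r--
l=1 r=6: |-3|<=|13| out[6]=169, r--
l=1 r=5: |-3|<=|8| out[5]=64, r--
l=1 r=4: |-3|<=|6| out[4]=36, r--
l=1 r=3: |-3|>|1| out[3]=9, l++
l=2 r=3: |0|<=|1| out[2]=1, r--
l=2 r=2: |0|<=|0| out[1]=0, r--

[0, 1, 9, 36, 64, 169, 256, 361]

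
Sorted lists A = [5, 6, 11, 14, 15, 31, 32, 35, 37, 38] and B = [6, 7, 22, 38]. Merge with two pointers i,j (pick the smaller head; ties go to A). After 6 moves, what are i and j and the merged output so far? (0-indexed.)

i=4, j=2, merged so far=[5, 6, 6, 7, 11, 14]

i=0 j=0: A[i]=5<=B[j]=6 take 5, i++
i=1 j=0: A[i]=6<=B[j]=6 take 6, i++
i=2 j=0: A[i]=11>B[j]=6 take 6, j++
i=2 j=1: A[i]=11>B[j]=7 take 7, j++
i=2 j=2: A[i]=11<=B[j]=22 take 11, i++
i=3 j=2: A[i]=14<=B[j]=22 take 14, i++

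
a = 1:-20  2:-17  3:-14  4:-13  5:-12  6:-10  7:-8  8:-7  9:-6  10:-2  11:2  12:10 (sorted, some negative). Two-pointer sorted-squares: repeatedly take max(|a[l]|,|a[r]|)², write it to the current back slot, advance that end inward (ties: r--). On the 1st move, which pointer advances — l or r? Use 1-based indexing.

[1,12] |-20|>|10| out[12]=400 → l++

l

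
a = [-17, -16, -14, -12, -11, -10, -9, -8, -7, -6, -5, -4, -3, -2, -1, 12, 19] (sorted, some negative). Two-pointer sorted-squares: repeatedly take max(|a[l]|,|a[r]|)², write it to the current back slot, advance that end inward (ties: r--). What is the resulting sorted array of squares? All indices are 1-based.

[1, 4, 9, 16, 25, 36, 49, 64, 81, 100, 121, 144, 144, 196, 256, 289, 361]

l=1 r=17: |-17|<=|19| out[17]=361, r--
l=1 r=16: |-17|>|12| out[16]=289, l++
l=2 r=16: |-16|>|12| out[15]=256, l++
l=3 r=16: |-14|>|12| out[14]=196, l++
l=4 r=16: |-12|<=|12| out[13]=144, r--
l=4 r=15: |-12|>|-1| out[12]=144, l++
l=5 r=15: |-11|>|-1| out[11]=121, l++
l=6 r=15: |-10|>|-1| out[10]=100, l++
l=7 r=15: |-9|>|-1| out[9]=81, l++
l=8 r=15: |-8|>|-1| out[8]=64, l++
l=9 r=15: |-7|>|-1| out[7]=49, l++
l=10 r=15: |-6|>|-1| out[6]=36, l++
l=11 r=15: |-5|>|-1| out[5]=25, l++
l=12 r=15: |-4|>|-1| out[4]=16, l++
l=13 r=15: |-3|>|-1| out[3]=9, l++
l=14 r=15: |-2|>|-1| out[2]=4, l++
l=15 r=15: |-1|<=|-1| out[1]=1, r--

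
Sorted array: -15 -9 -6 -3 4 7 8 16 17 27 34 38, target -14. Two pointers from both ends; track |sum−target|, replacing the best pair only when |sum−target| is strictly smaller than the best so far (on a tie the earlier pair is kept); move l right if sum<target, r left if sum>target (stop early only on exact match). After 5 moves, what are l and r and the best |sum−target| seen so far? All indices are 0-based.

l=0, r=6, best |Δ|=15

[0,11] -15+38=23 d=37 * → r--
[0,10] -15+34=19 d=33 * → r--
[0,9] -15+27=12 d=26 * → r--
[0,8] -15+17=2 d=16 * → r--
[0,7] -15+16=1 d=15 * → r--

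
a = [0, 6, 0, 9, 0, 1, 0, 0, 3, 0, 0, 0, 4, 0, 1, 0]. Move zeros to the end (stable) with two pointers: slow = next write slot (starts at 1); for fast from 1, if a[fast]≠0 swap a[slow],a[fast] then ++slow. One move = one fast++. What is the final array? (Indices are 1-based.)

(s=1,f=1) a[fast]=0 → fast++
(s=1,f=2) a[fast]=6≠0 swap→a[1]=6 → slow++,fast++
(s=2,f=3) a[fast]=0 → fast++
(s=2,f=4) a[fast]=9≠0 swap→a[2]=9 → slow++,fast++
(s=3,f=5) a[fast]=0 → fast++
(s=3,f=6) a[fast]=1≠0 swap→a[3]=1 → slow++,fast++
(s=4,f=7) a[fast]=0 → fast++
(s=4,f=8) a[fast]=0 → fast++
(s=4,f=9) a[fast]=3≠0 swap→a[4]=3 → slow++,fast++
(s=5,f=10) a[fast]=0 → fast++
(s=5,f=11) a[fast]=0 → fast++
(s=5,f=12) a[fast]=0 → fast++
(s=5,f=13) a[fast]=4≠0 swap→a[5]=4 → slow++,fast++
(s=6,f=14) a[fast]=0 → fast++
(s=6,f=15) a[fast]=1≠0 swap→a[6]=1 → slow++,fast++
(s=7,f=16) a[fast]=0 → fast++

[6, 9, 1, 3, 4, 1, 0, 0, 0, 0, 0, 0, 0, 0, 0, 0]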